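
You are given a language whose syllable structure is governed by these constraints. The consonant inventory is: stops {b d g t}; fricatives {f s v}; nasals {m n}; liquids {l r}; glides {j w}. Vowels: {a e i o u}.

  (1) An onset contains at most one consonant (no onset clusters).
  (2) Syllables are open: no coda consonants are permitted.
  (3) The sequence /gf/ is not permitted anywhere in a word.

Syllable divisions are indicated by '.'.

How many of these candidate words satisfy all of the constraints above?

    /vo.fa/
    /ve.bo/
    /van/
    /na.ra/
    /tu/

4

/vo.fa/ — σ1 onset /v/, coda /∅/ ok; σ2 onset /f/, coda /∅/ ok → permitted
/ve.bo/ — σ1 onset /v/, coda /∅/ ok; σ2 onset /b/, coda /∅/ ok → permitted
/van/ — violates constraint 2: syllable 1 coda /n/ has 1 consonant (> 0) → not permitted
/na.ra/ — σ1 onset /n/, coda /∅/ ok; σ2 onset /r/, coda /∅/ ok → permitted
/tu/ — σ1 onset /t/, coda /∅/ ok → permitted
Permitted: /vo.fa/, /ve.bo/, /na.ra/, /tu/ → 4.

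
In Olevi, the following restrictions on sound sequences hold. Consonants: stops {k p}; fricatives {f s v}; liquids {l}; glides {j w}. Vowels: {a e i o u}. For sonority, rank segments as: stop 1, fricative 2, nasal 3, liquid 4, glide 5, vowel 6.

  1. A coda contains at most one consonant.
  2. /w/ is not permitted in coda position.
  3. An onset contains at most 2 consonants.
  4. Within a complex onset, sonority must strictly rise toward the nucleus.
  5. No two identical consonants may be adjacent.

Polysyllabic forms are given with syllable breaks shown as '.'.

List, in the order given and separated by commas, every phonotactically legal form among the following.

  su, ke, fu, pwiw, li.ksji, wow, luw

su — σ1 onset /s/, coda /∅/ ok → phonotactically legal
ke — σ1 onset /k/, coda /∅/ ok → phonotactically legal
fu — σ1 onset /f/, coda /∅/ ok → phonotactically legal
pwiw — violates constraint 2: syllable 1 coda contains /w/ → phonotactically illegal
li.ksji — violates constraint 3: syllable 2 onset /ksj/ has 3 consonants (> 2) → phonotactically illegal
wow — violates constraint 2: syllable 1 coda contains /w/ → phonotactically illegal
luw — violates constraint 2: syllable 1 coda contains /w/ → phonotactically illegal

su, ke, fu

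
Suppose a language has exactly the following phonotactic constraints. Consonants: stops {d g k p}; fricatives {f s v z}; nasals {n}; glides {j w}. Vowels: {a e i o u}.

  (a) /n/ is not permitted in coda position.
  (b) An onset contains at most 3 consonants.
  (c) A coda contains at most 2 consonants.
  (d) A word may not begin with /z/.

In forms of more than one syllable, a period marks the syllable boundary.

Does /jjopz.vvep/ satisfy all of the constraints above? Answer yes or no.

yes

/jjopz.vvep/ — σ1 onset /jj/ (2C), coda /pz/ (2C) ok; σ2 onset /vv/ (2C), coda /p/ ok → licit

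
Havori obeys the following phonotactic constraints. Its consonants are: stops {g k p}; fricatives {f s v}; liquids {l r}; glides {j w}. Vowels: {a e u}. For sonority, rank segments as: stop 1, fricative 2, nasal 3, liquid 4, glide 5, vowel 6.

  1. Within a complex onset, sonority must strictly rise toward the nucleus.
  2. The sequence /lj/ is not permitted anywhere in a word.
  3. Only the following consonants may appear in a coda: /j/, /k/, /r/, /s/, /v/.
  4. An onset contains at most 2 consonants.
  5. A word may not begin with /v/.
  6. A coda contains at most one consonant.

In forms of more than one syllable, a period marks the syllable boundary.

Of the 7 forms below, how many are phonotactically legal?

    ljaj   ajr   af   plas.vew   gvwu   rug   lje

0

ljaj — violates constraint 2: contains banned sequence /lj/ → phonotactically illegal
ajr — violates constraint 6: syllable 1 coda /jr/ has 2 consonants (> 1) → phonotactically illegal
af — violates constraint 3: syllable 1 coda contains /f/, which is not a licensed coda consonant → phonotactically illegal
plas.vew — violates constraint 3: syllable 2 coda contains /w/, which is not a licensed coda consonant → phonotactically illegal
gvwu — violates constraint 4: syllable 1 onset /gvw/ has 3 consonants (> 2) → phonotactically illegal
rug — violates constraint 3: syllable 1 coda contains /g/, which is not a licensed coda consonant → phonotactically illegal
lje — violates constraint 2: contains banned sequence /lj/ → phonotactically illegal
No form is phonotactically legal → 0.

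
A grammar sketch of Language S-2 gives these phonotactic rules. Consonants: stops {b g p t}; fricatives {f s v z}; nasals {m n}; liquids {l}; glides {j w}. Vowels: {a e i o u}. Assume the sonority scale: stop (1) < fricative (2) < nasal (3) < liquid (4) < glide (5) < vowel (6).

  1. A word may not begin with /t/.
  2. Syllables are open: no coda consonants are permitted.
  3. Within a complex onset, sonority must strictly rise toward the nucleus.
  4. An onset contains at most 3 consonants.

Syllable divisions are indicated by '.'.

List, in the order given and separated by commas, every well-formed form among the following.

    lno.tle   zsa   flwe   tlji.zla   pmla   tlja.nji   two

lno.tle — violates constraint 3: syllable 1 onset /ln/: /l/ (liquid, 4) → /n/ (nasal, 3) does not rise → ill-formed
zsa — violates constraint 3: syllable 1 onset /zs/: /z/ (fricative, 2) → /s/ (fricative, 2) does not rise → ill-formed
flwe — σ1 onset /flw/ (2→4→5 rises), coda /∅/ ok → well-formed
tlji.zla — violates constraint 1: word begins with /t/ → ill-formed
pmla — σ1 onset /pml/ (1→3→4 rises), coda /∅/ ok → well-formed
tlja.nji — violates constraint 1: word begins with /t/ → ill-formed
two — violates constraint 1: word begins with /t/ → ill-formed

flwe, pmla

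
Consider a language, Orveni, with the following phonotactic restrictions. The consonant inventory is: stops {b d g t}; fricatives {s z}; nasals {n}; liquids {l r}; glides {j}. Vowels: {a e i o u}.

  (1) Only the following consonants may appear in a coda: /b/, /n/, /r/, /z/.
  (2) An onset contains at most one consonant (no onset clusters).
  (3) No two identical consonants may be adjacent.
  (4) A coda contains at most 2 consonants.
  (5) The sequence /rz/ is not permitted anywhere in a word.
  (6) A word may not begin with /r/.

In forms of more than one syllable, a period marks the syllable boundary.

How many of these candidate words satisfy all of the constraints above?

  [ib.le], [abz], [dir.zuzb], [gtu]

[ib.le] — σ1 onset /∅/, coda /b/ ok; σ2 onset /l/, coda /∅/ ok → licit
[abz] — σ1 onset /∅/, coda /bz/ (2C) ok → licit
[dir.zuzb] — violates constraint 5: contains banned sequence /rz/ → illicit
[gtu] — violates constraint 2: syllable 1 onset /gt/ has 2 consonants (> 1) → illicit
Licit: [ib.le], [abz] → 2.

2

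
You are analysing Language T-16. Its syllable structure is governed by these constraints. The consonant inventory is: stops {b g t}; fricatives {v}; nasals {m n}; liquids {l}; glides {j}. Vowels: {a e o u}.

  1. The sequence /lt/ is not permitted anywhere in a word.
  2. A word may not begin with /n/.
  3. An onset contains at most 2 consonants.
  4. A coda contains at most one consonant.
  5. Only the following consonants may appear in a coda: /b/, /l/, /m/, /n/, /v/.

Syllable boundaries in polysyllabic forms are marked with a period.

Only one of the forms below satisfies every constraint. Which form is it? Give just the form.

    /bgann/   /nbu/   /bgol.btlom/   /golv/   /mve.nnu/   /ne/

/bgann/ — violates constraint 4: syllable 1 coda /nn/ has 2 consonants (> 1) → phonotactically illegal
/nbu/ — violates constraint 2: word begins with /n/ → phonotactically illegal
/bgol.btlom/ — violates constraint 3: syllable 2 onset /btl/ has 3 consonants (> 2) → phonotactically illegal
/golv/ — violates constraint 4: syllable 1 coda /lv/ has 2 consonants (> 1) → phonotactically illegal
/mve.nnu/ — σ1 onset /mv/ (2C), coda /∅/ ok; σ2 onset /nn/ (2C), coda /∅/ ok → phonotactically legal
/ne/ — violates constraint 2: word begins with /n/ → phonotactically illegal

/mve.nnu/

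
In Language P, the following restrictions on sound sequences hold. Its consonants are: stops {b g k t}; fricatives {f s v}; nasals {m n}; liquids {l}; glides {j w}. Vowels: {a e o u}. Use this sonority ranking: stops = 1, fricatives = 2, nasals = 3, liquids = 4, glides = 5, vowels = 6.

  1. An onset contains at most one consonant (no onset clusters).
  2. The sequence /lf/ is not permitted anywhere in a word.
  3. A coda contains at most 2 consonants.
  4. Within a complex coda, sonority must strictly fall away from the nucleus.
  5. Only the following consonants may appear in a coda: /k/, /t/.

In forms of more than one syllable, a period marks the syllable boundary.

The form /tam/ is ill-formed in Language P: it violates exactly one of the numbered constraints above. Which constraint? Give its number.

5

/tam/: syllable 1 coda contains /m/, which is not a licensed coda consonant.
This is a violation of constraint 5: "Only the following consonants may appear in a coda: /k/, /t/."
The remaining constraints (1, 2, 3, 4) are satisfied.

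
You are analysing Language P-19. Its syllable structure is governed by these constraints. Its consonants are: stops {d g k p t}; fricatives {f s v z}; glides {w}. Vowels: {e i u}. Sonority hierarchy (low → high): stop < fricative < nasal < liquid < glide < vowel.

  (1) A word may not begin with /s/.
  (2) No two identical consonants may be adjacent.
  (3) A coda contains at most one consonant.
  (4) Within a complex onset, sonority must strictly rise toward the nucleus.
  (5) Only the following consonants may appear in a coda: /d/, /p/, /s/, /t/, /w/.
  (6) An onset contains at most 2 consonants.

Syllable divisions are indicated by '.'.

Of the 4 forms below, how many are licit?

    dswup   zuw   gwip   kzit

3

dswup — violates constraint 6: syllable 1 onset /dsw/ has 3 consonants (> 2) → illicit
zuw — σ1 onset /z/, coda /w/ ok → licit
gwip — σ1 onset /gw/ (1→5 rises), coda /p/ ok → licit
kzit — σ1 onset /kz/ (1→2 rises), coda /t/ ok → licit
Licit: zuw, gwip, kzit → 3.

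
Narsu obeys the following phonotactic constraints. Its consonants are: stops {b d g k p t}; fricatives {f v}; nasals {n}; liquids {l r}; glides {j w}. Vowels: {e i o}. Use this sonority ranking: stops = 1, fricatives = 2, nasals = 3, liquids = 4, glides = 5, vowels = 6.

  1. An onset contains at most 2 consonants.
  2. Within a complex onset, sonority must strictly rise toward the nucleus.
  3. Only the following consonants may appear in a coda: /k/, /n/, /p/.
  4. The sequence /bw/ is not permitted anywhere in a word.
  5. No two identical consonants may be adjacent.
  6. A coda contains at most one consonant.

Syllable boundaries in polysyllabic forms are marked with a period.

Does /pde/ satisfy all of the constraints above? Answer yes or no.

no

/pde/ — violates constraint 2: syllable 1 onset /pd/: /p/ (stop, 1) → /d/ (stop, 1) does not rise → illicit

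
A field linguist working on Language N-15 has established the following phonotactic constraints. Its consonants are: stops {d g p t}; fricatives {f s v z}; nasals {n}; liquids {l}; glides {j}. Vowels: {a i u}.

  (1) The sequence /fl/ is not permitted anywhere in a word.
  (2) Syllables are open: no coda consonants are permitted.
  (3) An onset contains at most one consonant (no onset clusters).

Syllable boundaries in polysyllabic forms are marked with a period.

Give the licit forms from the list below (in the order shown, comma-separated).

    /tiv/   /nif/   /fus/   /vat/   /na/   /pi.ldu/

/tiv/ — violates constraint 2: syllable 1 coda /v/ has 1 consonant (> 0) → illicit
/nif/ — violates constraint 2: syllable 1 coda /f/ has 1 consonant (> 0) → illicit
/fus/ — violates constraint 2: syllable 1 coda /s/ has 1 consonant (> 0) → illicit
/vat/ — violates constraint 2: syllable 1 coda /t/ has 1 consonant (> 0) → illicit
/na/ — σ1 onset /n/, coda /∅/ ok → licit
/pi.ldu/ — violates constraint 3: syllable 2 onset /ld/ has 2 consonants (> 1) → illicit

/na/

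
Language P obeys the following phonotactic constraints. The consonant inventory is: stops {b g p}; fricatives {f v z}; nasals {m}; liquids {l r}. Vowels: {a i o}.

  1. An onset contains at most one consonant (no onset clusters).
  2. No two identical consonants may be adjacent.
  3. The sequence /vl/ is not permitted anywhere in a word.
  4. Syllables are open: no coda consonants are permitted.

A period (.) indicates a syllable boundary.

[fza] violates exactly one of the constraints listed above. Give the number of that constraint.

[fza]: syllable 1 onset /fz/ has 2 consonants (> 1).
This is a violation of constraint 1: "An onset contains at most one consonant (no onset clusters)."
The remaining constraints (2, 3, 4) are satisfied.

1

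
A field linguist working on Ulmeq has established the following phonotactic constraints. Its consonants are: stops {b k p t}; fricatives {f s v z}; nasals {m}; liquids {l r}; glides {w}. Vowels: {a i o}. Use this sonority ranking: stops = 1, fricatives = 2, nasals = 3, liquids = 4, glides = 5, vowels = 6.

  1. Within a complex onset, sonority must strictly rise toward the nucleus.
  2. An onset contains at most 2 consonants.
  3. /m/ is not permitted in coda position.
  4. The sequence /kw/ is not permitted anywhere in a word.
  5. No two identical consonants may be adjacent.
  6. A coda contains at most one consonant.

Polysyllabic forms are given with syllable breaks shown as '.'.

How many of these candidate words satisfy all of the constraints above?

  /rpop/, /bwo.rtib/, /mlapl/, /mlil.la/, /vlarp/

/rpop/ — violates constraint 1: syllable 1 onset /rp/: /r/ (liquid, 4) → /p/ (stop, 1) does not rise → illicit
/bwo.rtib/ — violates constraint 1: syllable 2 onset /rt/: /r/ (liquid, 4) → /t/ (stop, 1) does not rise → illicit
/mlapl/ — violates constraint 6: syllable 1 coda /pl/ has 2 consonants (> 1) → illicit
/mlil.la/ — violates constraint 5: adjacent identical consonants /ll/ → illicit
/vlarp/ — violates constraint 6: syllable 1 coda /rp/ has 2 consonants (> 1) → illicit
No form is licit → 0.

0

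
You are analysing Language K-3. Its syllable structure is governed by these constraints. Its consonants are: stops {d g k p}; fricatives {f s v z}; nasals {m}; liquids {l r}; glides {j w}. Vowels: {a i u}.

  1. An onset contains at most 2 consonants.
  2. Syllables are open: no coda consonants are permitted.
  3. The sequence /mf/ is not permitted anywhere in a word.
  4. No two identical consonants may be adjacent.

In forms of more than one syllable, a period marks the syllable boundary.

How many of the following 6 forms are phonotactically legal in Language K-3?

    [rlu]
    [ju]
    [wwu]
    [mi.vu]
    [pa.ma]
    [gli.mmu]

4

[rlu] — σ1 onset /rl/ (2C), coda /∅/ ok → phonotactically legal
[ju] — σ1 onset /j/, coda /∅/ ok → phonotactically legal
[wwu] — violates constraint 4: adjacent identical consonants /ww/ → phonotactically illegal
[mi.vu] — σ1 onset /m/, coda /∅/ ok; σ2 onset /v/, coda /∅/ ok → phonotactically legal
[pa.ma] — σ1 onset /p/, coda /∅/ ok; σ2 onset /m/, coda /∅/ ok → phonotactically legal
[gli.mmu] — violates constraint 4: adjacent identical consonants /mm/ → phonotactically illegal
Phonotactically legal: [rlu], [ju], [mi.vu], [pa.ma] → 4.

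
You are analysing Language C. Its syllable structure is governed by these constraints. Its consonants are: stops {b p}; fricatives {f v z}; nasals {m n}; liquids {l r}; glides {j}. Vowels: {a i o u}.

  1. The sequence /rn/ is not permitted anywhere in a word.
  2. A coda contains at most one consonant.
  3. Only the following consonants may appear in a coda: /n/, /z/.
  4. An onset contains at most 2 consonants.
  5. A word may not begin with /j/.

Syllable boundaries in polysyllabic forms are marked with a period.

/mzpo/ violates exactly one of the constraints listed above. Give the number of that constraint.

/mzpo/: syllable 1 onset /mzp/ has 3 consonants (> 2).
This is a violation of constraint 4: "An onset contains at most 2 consonants."
The remaining constraints (1, 2, 3, 5) are satisfied.

4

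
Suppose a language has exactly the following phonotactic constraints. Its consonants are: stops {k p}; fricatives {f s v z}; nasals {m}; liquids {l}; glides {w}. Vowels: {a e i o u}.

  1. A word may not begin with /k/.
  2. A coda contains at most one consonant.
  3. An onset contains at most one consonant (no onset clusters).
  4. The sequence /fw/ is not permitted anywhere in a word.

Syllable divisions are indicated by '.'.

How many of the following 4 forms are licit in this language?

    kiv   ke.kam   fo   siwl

kiv — violates constraint 1: word begins with /k/ → illicit
ke.kam — violates constraint 1: word begins with /k/ → illicit
fo — σ1 onset /f/, coda /∅/ ok → licit
siwl — violates constraint 2: syllable 1 coda /wl/ has 2 consonants (> 1) → illicit
Licit: fo → 1.

1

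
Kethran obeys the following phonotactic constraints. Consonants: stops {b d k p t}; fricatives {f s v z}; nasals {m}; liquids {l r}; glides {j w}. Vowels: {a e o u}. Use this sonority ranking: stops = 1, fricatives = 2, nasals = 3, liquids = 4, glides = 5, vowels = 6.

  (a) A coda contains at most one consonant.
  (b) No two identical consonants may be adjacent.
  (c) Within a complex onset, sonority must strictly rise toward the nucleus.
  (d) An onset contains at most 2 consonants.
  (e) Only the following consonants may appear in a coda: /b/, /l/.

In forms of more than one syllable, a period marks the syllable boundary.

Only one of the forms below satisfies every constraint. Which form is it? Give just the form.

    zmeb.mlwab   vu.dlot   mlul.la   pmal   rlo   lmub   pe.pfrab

pmal

zmeb.mlwab — violates constraint (d): syllable 2 onset /mlw/ has 3 consonants (> 2) → phonotactically illegal
vu.dlot — violates constraint (e): syllable 2 coda contains /t/, which is not a licensed coda consonant → phonotactically illegal
mlul.la — violates constraint (b): adjacent identical consonants /ll/ → phonotactically illegal
pmal — σ1 onset /pm/ (1→3 rises), coda /l/ ok → phonotactically legal
rlo — violates constraint (c): syllable 1 onset /rl/: /r/ (liquid, 4) → /l/ (liquid, 4) does not rise → phonotactically illegal
lmub — violates constraint (c): syllable 1 onset /lm/: /l/ (liquid, 4) → /m/ (nasal, 3) does not rise → phonotactically illegal
pe.pfrab — violates constraint (d): syllable 2 onset /pfr/ has 3 consonants (> 2) → phonotactically illegal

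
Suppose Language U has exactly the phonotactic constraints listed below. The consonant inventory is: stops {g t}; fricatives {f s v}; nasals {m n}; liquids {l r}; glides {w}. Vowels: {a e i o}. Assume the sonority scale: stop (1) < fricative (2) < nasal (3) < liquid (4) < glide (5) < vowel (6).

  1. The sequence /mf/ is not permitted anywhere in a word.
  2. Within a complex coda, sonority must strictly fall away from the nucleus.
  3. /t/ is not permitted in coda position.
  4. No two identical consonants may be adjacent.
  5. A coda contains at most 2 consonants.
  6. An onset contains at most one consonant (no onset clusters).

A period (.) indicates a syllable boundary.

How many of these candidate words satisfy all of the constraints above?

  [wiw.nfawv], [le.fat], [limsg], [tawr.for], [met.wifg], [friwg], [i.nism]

[wiw.nfawv] — violates constraint 6: syllable 2 onset /nf/ has 2 consonants (> 1) → phonotactically illegal
[le.fat] — violates constraint 3: syllable 2 coda contains /t/ → phonotactically illegal
[limsg] — violates constraint 5: syllable 1 coda /msg/ has 3 consonants (> 2) → phonotactically illegal
[tawr.for] — σ1 onset /t/, coda /wr/ (5→4 falls) ok; σ2 onset /f/, coda /r/ ok → phonotactically legal
[met.wifg] — violates constraint 3: syllable 1 coda contains /t/ → phonotactically illegal
[friwg] — violates constraint 6: syllable 1 onset /fr/ has 2 consonants (> 1) → phonotactically illegal
[i.nism] — violates constraint 2: syllable 2 coda /sm/: /s/ (fricative, 2) → /m/ (nasal, 3) does not fall → phonotactically illegal
Phonotactically legal: [tawr.for] → 1.

1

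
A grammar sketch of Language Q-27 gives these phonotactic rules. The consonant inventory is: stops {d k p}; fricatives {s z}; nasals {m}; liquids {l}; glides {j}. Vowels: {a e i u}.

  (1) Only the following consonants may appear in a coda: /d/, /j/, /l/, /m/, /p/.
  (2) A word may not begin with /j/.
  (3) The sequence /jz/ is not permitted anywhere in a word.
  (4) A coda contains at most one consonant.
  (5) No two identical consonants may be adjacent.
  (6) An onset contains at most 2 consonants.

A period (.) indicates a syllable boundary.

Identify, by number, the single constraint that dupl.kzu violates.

4

dupl.kzu: syllable 1 coda /pl/ has 2 consonants (> 1).
This is a violation of constraint 4: "A coda contains at most one consonant."
The remaining constraints (1, 2, 3, 5, 6) are satisfied.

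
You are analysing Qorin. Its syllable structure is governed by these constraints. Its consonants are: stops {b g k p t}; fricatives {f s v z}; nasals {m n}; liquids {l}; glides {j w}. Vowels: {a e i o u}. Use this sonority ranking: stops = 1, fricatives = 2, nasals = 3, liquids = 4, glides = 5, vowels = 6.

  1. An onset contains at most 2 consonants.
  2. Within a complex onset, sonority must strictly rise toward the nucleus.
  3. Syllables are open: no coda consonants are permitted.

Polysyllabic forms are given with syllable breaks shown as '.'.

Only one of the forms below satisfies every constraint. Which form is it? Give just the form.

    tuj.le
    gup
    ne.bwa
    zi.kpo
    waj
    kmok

ne.bwa

tuj.le — violates constraint 3: syllable 1 coda /j/ has 1 consonant (> 0) → not permitted
gup — violates constraint 3: syllable 1 coda /p/ has 1 consonant (> 0) → not permitted
ne.bwa — σ1 onset /n/, coda /∅/ ok; σ2 onset /bw/ (1→5 rises), coda /∅/ ok → permitted
zi.kpo — violates constraint 2: syllable 2 onset /kp/: /k/ (stop, 1) → /p/ (stop, 1) does not rise → not permitted
waj — violates constraint 3: syllable 1 coda /j/ has 1 consonant (> 0) → not permitted
kmok — violates constraint 3: syllable 1 coda /k/ has 1 consonant (> 0) → not permitted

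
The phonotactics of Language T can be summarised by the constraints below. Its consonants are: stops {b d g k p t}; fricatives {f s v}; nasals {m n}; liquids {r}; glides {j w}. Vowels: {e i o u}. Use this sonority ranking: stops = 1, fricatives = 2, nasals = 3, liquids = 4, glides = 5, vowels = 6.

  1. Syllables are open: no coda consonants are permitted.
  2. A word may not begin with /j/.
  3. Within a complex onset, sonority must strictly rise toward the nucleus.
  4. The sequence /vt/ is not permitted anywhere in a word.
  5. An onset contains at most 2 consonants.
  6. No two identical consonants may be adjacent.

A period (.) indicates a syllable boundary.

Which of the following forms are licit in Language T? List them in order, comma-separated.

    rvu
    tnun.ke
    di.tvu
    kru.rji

rvu — violates constraint 3: syllable 1 onset /rv/: /r/ (liquid, 4) → /v/ (fricative, 2) does not rise → illicit
tnun.ke — violates constraint 1: syllable 1 coda /n/ has 1 consonant (> 0) → illicit
di.tvu — σ1 onset /d/, coda /∅/ ok; σ2 onset /tv/ (1→2 rises), coda /∅/ ok → licit
kru.rji — σ1 onset /kr/ (1→4 rises), coda /∅/ ok; σ2 onset /rj/ (4→5 rises), coda /∅/ ok → licit

di.tvu, kru.rji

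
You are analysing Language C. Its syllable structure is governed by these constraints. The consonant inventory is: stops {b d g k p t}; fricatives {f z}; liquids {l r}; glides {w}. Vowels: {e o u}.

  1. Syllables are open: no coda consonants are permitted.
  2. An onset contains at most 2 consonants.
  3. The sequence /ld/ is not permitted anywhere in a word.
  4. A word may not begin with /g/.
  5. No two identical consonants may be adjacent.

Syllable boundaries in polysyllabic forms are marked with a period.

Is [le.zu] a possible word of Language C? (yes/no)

yes

[le.zu] — σ1 onset /l/, coda /∅/ ok; σ2 onset /z/, coda /∅/ ok → well-formed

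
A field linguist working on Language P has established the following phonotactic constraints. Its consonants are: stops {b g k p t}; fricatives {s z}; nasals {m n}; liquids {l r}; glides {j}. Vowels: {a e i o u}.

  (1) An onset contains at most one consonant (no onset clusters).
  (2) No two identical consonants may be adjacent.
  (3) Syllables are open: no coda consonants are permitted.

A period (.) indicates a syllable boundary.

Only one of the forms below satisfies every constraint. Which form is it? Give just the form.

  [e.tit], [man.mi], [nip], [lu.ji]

[lu.ji]

[e.tit] — violates constraint 3: syllable 2 coda /t/ has 1 consonant (> 0) → phonotactically illegal
[man.mi] — violates constraint 3: syllable 1 coda /n/ has 1 consonant (> 0) → phonotactically illegal
[nip] — violates constraint 3: syllable 1 coda /p/ has 1 consonant (> 0) → phonotactically illegal
[lu.ji] — σ1 onset /l/, coda /∅/ ok; σ2 onset /j/, coda /∅/ ok → phonotactically legal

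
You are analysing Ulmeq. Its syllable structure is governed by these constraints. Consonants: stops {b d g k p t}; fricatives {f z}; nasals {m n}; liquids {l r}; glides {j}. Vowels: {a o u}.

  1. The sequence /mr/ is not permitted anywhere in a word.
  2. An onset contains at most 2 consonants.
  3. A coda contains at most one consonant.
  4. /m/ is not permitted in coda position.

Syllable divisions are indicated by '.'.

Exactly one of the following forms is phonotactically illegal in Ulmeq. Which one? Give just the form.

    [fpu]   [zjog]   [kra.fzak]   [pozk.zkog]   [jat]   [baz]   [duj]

[fpu] — σ1 onset /fp/ (2C), coda /∅/ ok → phonotactically legal
[zjog] — σ1 onset /zj/ (2C), coda /g/ ok → phonotactically legal
[kra.fzak] — σ1 onset /kr/ (2C), coda /∅/ ok; σ2 onset /fz/ (2C), coda /k/ ok → phonotactically legal
[pozk.zkog] — violates constraint 3: syllable 1 coda /zk/ has 2 consonants (> 1) → phonotactically illegal
[jat] — σ1 onset /j/, coda /t/ ok → phonotactically legal
[baz] — σ1 onset /b/, coda /z/ ok → phonotactically legal
[duj] — σ1 onset /d/, coda /j/ ok → phonotactically legal

[pozk.zkog]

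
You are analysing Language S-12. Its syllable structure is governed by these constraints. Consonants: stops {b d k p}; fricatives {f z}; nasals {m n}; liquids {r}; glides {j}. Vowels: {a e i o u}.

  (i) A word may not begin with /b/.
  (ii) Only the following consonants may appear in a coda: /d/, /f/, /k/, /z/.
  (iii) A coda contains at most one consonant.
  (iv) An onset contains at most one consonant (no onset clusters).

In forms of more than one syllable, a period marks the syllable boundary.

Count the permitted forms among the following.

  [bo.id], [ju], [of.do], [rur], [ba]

[bo.id] — violates constraint (i): word begins with /b/ → not permitted
[ju] — σ1 onset /j/, coda /∅/ ok → permitted
[of.do] — σ1 onset /∅/, coda /f/ ok; σ2 onset /d/, coda /∅/ ok → permitted
[rur] — violates constraint (ii): syllable 1 coda contains /r/, which is not a licensed coda consonant → not permitted
[ba] — violates constraint (i): word begins with /b/ → not permitted
Permitted: [ju], [of.do] → 2.

2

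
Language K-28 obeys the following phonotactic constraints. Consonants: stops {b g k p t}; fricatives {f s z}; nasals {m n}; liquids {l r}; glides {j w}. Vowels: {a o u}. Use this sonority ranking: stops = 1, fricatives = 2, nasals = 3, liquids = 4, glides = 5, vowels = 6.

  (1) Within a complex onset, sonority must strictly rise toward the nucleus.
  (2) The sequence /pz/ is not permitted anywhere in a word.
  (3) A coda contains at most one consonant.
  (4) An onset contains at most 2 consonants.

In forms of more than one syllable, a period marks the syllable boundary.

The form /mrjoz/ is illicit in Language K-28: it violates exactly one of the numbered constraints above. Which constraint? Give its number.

4

/mrjoz/: syllable 1 onset /mrj/ has 3 consonants (> 2).
This is a violation of constraint 4: "An onset contains at most 2 consonants."
The remaining constraints (1, 2, 3) are satisfied.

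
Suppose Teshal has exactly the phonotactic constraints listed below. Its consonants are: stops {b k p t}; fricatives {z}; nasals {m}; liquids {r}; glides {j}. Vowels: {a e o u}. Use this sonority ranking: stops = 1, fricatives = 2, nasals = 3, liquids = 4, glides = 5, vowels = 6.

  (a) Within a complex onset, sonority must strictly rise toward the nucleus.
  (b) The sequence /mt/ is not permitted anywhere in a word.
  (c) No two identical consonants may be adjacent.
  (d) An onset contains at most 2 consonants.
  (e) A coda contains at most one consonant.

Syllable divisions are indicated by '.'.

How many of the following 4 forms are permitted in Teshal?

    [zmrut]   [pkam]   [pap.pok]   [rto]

0

[zmrut] — violates constraint (d): syllable 1 onset /zmr/ has 3 consonants (> 2) → not permitted
[pkam] — violates constraint (a): syllable 1 onset /pk/: /p/ (stop, 1) → /k/ (stop, 1) does not rise → not permitted
[pap.pok] — violates constraint (c): adjacent identical consonants /pp/ → not permitted
[rto] — violates constraint (a): syllable 1 onset /rt/: /r/ (liquid, 4) → /t/ (stop, 1) does not rise → not permitted
No form is permitted → 0.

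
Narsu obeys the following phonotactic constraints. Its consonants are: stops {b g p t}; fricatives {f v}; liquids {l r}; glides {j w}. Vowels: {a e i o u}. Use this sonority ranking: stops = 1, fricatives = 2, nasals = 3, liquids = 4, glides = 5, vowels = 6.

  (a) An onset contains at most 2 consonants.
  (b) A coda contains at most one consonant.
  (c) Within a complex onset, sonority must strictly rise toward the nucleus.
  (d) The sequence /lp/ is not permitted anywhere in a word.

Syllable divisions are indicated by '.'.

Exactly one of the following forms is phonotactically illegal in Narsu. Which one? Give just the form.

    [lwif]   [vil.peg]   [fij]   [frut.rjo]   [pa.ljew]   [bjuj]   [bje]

[vil.peg]

[lwif] — σ1 onset /lw/ (4→5 rises), coda /f/ ok → phonotactically legal
[vil.peg] — violates constraint (d): contains banned sequence /lp/ → phonotactically illegal
[fij] — σ1 onset /f/, coda /j/ ok → phonotactically legal
[frut.rjo] — σ1 onset /fr/ (2→4 rises), coda /t/ ok; σ2 onset /rj/ (4→5 rises), coda /∅/ ok → phonotactically legal
[pa.ljew] — σ1 onset /p/, coda /∅/ ok; σ2 onset /lj/ (4→5 rises), coda /w/ ok → phonotactically legal
[bjuj] — σ1 onset /bj/ (1→5 rises), coda /j/ ok → phonotactically legal
[bje] — σ1 onset /bj/ (1→5 rises), coda /∅/ ok → phonotactically legal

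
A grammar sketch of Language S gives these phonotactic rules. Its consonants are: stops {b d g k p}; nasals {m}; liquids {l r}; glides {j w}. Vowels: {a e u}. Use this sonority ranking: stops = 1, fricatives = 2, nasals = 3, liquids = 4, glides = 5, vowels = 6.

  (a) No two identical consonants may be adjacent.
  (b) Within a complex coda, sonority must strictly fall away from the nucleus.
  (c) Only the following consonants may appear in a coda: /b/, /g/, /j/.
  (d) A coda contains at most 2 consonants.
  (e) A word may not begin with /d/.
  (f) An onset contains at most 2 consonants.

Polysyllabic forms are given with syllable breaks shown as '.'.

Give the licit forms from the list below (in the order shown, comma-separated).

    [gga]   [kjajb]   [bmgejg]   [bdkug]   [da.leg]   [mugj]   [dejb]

[gga] — violates constraint (a): adjacent identical consonants /gg/ → illicit
[kjajb] — σ1 onset /kj/ (2C), coda /jb/ (5→1 falls) ok → licit
[bmgejg] — violates constraint (f): syllable 1 onset /bmg/ has 3 consonants (> 2) → illicit
[bdkug] — violates constraint (f): syllable 1 onset /bdk/ has 3 consonants (> 2) → illicit
[da.leg] — violates constraint (e): word begins with /d/ → illicit
[mugj] — violates constraint (b): syllable 1 coda /gj/: /g/ (stop, 1) → /j/ (glide, 5) does not fall → illicit
[dejb] — violates constraint (e): word begins with /d/ → illicit

[kjajb]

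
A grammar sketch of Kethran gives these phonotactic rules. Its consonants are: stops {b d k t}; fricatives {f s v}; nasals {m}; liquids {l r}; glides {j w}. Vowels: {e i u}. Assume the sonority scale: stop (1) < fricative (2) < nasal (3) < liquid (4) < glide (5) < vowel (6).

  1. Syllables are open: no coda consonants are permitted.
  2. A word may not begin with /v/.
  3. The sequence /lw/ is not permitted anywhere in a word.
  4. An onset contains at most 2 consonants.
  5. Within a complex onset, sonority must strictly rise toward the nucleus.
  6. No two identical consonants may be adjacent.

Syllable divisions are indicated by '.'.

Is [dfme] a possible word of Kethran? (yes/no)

no

[dfme] — violates constraint 4: syllable 1 onset /dfm/ has 3 consonants (> 2) → phonotactically illegal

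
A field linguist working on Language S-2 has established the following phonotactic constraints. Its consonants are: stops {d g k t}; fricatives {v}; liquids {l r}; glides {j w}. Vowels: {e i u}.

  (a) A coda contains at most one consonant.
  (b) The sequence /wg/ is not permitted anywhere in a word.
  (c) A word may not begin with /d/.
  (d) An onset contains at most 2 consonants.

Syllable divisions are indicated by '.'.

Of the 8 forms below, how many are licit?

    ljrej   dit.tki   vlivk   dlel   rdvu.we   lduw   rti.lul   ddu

2

ljrej — violates constraint (d): syllable 1 onset /ljr/ has 3 consonants (> 2) → illicit
dit.tki — violates constraint (c): word begins with /d/ → illicit
vlivk — violates constraint (a): syllable 1 coda /vk/ has 2 consonants (> 1) → illicit
dlel — violates constraint (c): word begins with /d/ → illicit
rdvu.we — violates constraint (d): syllable 1 onset /rdv/ has 3 consonants (> 2) → illicit
lduw — σ1 onset /ld/ (2C), coda /w/ ok → licit
rti.lul — σ1 onset /rt/ (2C), coda /∅/ ok; σ2 onset /l/, coda /l/ ok → licit
ddu — violates constraint (c): word begins with /d/ → illicit
Licit: lduw, rti.lul → 2.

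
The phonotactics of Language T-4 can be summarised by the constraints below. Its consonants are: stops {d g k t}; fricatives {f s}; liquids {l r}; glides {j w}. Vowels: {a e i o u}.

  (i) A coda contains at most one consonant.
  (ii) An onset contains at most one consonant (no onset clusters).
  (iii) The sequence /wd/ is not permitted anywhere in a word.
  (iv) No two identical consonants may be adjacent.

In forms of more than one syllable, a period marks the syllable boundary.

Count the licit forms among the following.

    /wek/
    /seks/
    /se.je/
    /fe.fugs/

/wek/ — σ1 onset /w/, coda /k/ ok → licit
/seks/ — violates constraint (i): syllable 1 coda /ks/ has 2 consonants (> 1) → illicit
/se.je/ — σ1 onset /s/, coda /∅/ ok; σ2 onset /j/, coda /∅/ ok → licit
/fe.fugs/ — violates constraint (i): syllable 2 coda /gs/ has 2 consonants (> 1) → illicit
Licit: /wek/, /se.je/ → 2.

2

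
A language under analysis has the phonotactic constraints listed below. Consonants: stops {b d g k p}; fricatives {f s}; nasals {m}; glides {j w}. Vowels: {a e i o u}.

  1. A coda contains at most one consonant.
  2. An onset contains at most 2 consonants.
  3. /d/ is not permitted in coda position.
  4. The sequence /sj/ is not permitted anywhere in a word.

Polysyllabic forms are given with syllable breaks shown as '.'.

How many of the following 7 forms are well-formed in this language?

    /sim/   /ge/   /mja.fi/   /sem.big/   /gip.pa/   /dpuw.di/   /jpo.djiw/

/sim/ — σ1 onset /s/, coda /m/ ok → well-formed
/ge/ — σ1 onset /g/, coda /∅/ ok → well-formed
/mja.fi/ — σ1 onset /mj/ (2C), coda /∅/ ok; σ2 onset /f/, coda /∅/ ok → well-formed
/sem.big/ — σ1 onset /s/, coda /m/ ok; σ2 onset /b/, coda /g/ ok → well-formed
/gip.pa/ — σ1 onset /g/, coda /p/ ok; σ2 onset /p/, coda /∅/ ok → well-formed
/dpuw.di/ — σ1 onset /dp/ (2C), coda /w/ ok; σ2 onset /d/, coda /∅/ ok → well-formed
/jpo.djiw/ — σ1 onset /jp/ (2C), coda /∅/ ok; σ2 onset /dj/ (2C), coda /w/ ok → well-formed
Well-formed: /sim/, /ge/, /mja.fi/, /sem.big/, /gip.pa/, /dpuw.di/, /jpo.djiw/ → 7.

7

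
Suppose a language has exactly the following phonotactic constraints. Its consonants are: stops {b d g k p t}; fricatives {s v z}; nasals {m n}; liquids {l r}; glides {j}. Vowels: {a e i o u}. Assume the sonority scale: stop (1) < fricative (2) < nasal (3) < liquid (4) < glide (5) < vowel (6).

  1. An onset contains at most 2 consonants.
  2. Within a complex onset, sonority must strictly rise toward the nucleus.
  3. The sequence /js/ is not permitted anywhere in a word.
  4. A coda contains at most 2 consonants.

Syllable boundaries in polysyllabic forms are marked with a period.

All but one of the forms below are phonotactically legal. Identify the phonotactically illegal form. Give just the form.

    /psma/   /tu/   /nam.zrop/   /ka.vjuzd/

/psma/ — violates constraint 1: syllable 1 onset /psm/ has 3 consonants (> 2) → phonotactically illegal
/tu/ — σ1 onset /t/, coda /∅/ ok → phonotactically legal
/nam.zrop/ — σ1 onset /n/, coda /m/ ok; σ2 onset /zr/ (2→4 rises), coda /p/ ok → phonotactically legal
/ka.vjuzd/ — σ1 onset /k/, coda /∅/ ok; σ2 onset /vj/ (2→5 rises), coda /zd/ (2C) ok → phonotactically legal

/psma/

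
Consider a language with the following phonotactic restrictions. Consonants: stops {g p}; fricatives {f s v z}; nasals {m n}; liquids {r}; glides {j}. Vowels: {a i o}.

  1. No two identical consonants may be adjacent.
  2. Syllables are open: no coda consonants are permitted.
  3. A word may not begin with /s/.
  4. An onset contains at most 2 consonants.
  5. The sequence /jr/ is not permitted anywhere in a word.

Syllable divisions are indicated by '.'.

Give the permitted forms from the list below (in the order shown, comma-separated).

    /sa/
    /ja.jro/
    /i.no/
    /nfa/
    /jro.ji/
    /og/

/i.no/, /nfa/

/sa/ — violates constraint 3: word begins with /s/ → not permitted
/ja.jro/ — violates constraint 5: contains banned sequence /jr/ → not permitted
/i.no/ — σ1 onset /∅/, coda /∅/ ok; σ2 onset /n/, coda /∅/ ok → permitted
/nfa/ — σ1 onset /nf/ (2C), coda /∅/ ok → permitted
/jro.ji/ — violates constraint 5: contains banned sequence /jr/ → not permitted
/og/ — violates constraint 2: syllable 1 coda /g/ has 1 consonant (> 0) → not permitted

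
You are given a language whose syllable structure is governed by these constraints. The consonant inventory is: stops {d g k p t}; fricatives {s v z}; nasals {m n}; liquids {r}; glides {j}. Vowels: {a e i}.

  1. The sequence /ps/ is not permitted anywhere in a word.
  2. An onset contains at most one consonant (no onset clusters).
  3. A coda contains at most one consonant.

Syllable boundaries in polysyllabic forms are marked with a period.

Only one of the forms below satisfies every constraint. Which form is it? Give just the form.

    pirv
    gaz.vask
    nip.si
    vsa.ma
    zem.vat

zem.vat

pirv — violates constraint 3: syllable 1 coda /rv/ has 2 consonants (> 1) → phonotactically illegal
gaz.vask — violates constraint 3: syllable 2 coda /sk/ has 2 consonants (> 1) → phonotactically illegal
nip.si — violates constraint 1: contains banned sequence /ps/ → phonotactically illegal
vsa.ma — violates constraint 2: syllable 1 onset /vs/ has 2 consonants (> 1) → phonotactically illegal
zem.vat — σ1 onset /z/, coda /m/ ok; σ2 onset /v/, coda /t/ ok → phonotactically legal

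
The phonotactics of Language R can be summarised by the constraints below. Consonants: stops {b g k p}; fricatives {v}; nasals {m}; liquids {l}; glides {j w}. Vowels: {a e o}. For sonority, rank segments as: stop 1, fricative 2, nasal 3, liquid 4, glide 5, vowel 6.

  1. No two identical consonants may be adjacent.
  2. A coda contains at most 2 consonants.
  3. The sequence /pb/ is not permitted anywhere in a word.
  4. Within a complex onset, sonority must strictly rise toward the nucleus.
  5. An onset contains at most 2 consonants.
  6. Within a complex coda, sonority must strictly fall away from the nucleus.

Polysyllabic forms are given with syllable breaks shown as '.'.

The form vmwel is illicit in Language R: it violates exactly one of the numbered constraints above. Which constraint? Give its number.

5

vmwel: syllable 1 onset /vmw/ has 3 consonants (> 2).
This is a violation of constraint 5: "An onset contains at most 2 consonants."
The remaining constraints (1, 2, 3, 4, 6) are satisfied.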